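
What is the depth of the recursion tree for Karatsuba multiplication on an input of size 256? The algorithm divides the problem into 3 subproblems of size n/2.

For divide and conquer with division factor 2:

Problem sizes at each level:
Level 0: 256
Level 1: 128
Level 2: 64
Level 3: 32
Level 4: 16
Level 5: 8
Level 6: 4
Level 7: 2
Level 8: 1

The root is level 0 and the size-1 base case is level 8 (the tree spans levels 0 through 8, i.e. 9 levels counting the root), so the depth is the number of divisions: log_2(256) = 8

The recursion tree depth is log_2(256) = 8. At each level, the problem size is divided by 2, so it takes 8 divisions to reduce to a base case of size 1. The algorithm makes 3 recursive calls at each level.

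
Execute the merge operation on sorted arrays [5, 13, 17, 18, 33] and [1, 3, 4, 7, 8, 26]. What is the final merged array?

Merging process:

Compare 5 vs 1: take 1 from right. Merged: [1]
Compare 5 vs 3: take 3 from right. Merged: [1, 3]
Compare 5 vs 4: take 4 from right. Merged: [1, 3, 4]
Compare 5 vs 7: take 5 from left. Merged: [1, 3, 4, 5]
Compare 13 vs 7: take 7 from right. Merged: [1, 3, 4, 5, 7]
Compare 13 vs 8: take 8 from right. Merged: [1, 3, 4, 5, 7, 8]
Compare 13 vs 26: take 13 from left. Merged: [1, 3, 4, 5, 7, 8, 13]
Compare 17 vs 26: take 17 from left. Merged: [1, 3, 4, 5, 7, 8, 13, 17]
Compare 18 vs 26: take 18 from left. Merged: [1, 3, 4, 5, 7, 8, 13, 17, 18]
Compare 33 vs 26: take 26 from right. Merged: [1, 3, 4, 5, 7, 8, 13, 17, 18, 26]
Append remaining from left: [33]. Merged: [1, 3, 4, 5, 7, 8, 13, 17, 18, 26, 33]

Final merged array: [1, 3, 4, 5, 7, 8, 13, 17, 18, 26, 33]
Total comparisons: 10

The merged array is [1, 3, 4, 5, 7, 8, 13, 17, 18, 26, 33], requiring 10 comparisons. The merge step runs in O(n) time where n is the total number of elements.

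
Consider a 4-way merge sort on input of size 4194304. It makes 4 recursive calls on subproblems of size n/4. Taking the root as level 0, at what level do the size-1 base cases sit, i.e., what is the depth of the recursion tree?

For divide and conquer with division factor 4:

Problem sizes at each level:
Level 0: 4194304
Level 1: 1048576
Level 2: 262144
Level 3: 65536
Level 4: 16384
Level 5: 4096
Level 6: 1024
Level 7: 256
Level 8: 64
Level 9: 16
Level 10: 4
Level 11: 1

The root is level 0 and the size-1 base case is level 11 (the tree spans levels 0 through 11, i.e. 12 levels counting the root), so the depth is the number of divisions: log_4(4194304) = 11

The recursion tree depth is log_4(4194304) = 11. At each level, the problem size is divided by 4, so it takes 11 divisions to reduce to a base case of size 1. The algorithm makes 4 recursive calls at each level.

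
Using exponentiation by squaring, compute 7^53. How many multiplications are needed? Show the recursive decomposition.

Computing 7^53 by squaring (build up from 7^1; each line after the first costs one multiplication):

7^1 = 7
7^2 = (7^1)^2 = 7^2 = 49
7^3 = 7 * 7^2 = 7 * 49 = 343
7^6 = (7^3)^2 = 343^2 = 117649
7^12 = (7^6)^2 = 117649^2 = 13841287201
7^13 = 7 * 7^12 = 7 * 13841287201 = 96889010407
7^26 = (7^13)^2 = 96889010407^2 = 9387480337647754305649
7^52 = (7^26)^2 = 9387480337647754305649^2 = 88124787089723195184393736687912818113311201
7^53 = 7 * 7^52 = 7 * 88124787089723195184393736687912818113311201 = 616873509628062366290756156815389726793178407

Result: 616873509628062366290756156815389726793178407
Multiplications needed: 8 (8 lines after 7^1)

7^53 = 616873509628062366290756156815389726793178407. Using exponentiation by squaring, this requires 8 multiplications. The key idea: if the exponent is even, square the half-power; if odd, multiply by the base once.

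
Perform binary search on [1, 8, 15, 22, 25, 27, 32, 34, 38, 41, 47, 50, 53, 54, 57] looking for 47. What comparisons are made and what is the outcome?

Binary search for 47 in [1, 8, 15, 22, 25, 27, 32, 34, 38, 41, 47, 50, 53, 54, 57]:

lo=0, hi=14, mid=7, arr[mid]=34 -> 34 < 47, search right half
lo=8, hi=14, mid=11, arr[mid]=50 -> 50 > 47, search left half
lo=8, hi=10, mid=9, arr[mid]=41 -> 41 < 47, search right half
lo=10, hi=10, mid=10, arr[mid]=47 -> Found target at index 10!

Binary search finds 47 at index 10 after 4 comparisons. The search repeatedly halves the search space by comparing with the middle element.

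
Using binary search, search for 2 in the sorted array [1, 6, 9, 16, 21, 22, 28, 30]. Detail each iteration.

Binary search for 2 in [1, 6, 9, 16, 21, 22, 28, 30]:

lo=0, hi=7, mid=3, arr[mid]=16 -> 16 > 2, search left half
lo=0, hi=2, mid=1, arr[mid]=6 -> 6 > 2, search left half
lo=0, hi=0, mid=0, arr[mid]=1 -> 1 < 2, search right half
lo=1 > hi=0, target 2 not found

Binary search determines that 2 is not in the array after 3 comparisons. The search space was exhausted without finding the target.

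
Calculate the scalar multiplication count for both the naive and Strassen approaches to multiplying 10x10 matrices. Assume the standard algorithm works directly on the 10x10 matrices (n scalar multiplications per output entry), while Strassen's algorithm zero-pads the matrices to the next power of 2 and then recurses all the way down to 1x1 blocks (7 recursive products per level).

Matrix multiplication for 10x10 matrices:

Strassen's algorithm requires power-of-2 dimensions. Pad 10x10 to 16x16 (next power of 2).

Standard algorithm: 10^3 = 1000 multiplications
Strassen's algorithm: 7^(log2(16)) = 7^4 = 2401 multiplications
Difference: 1000 - 2401 = -1401 (Strassen uses MORE here due to padding overhead — for small or just-over-power-of-2 n, padding can outweigh the per-level savings)

Standard: 1000 multiplications (10^3). Strassen: 2401 multiplications (7^4, after padding to 16x16). Strassen reduces 8 recursive multiplications to 7 at each level.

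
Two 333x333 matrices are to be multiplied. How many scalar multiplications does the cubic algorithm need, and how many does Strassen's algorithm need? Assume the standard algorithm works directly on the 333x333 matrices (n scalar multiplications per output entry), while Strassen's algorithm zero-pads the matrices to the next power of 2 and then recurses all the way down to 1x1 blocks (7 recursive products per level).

Matrix multiplication for 333x333 matrices:

Strassen's algorithm requires power-of-2 dimensions. Pad 333x333 to 512x512 (next power of 2).

Standard algorithm: 333^3 = 36926037 multiplications
Strassen's algorithm: 7^(log2(512)) = 7^9 = 40353607 multiplications
Difference: 36926037 - 40353607 = -3427570 (Strassen uses MORE here due to padding overhead — for small or just-over-power-of-2 n, padding can outweigh the per-level savings)

Standard: 36926037 multiplications (333^3). Strassen: 40353607 multiplications (7^9, after padding to 512x512). Strassen reduces 8 recursive multiplications to 7 at each level.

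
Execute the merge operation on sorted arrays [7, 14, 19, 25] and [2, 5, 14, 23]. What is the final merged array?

Merging process:

Compare 7 vs 2: take 2 from right. Merged: [2]
Compare 7 vs 5: take 5 from right. Merged: [2, 5]
Compare 7 vs 14: take 7 from left. Merged: [2, 5, 7]
Compare 14 vs 14: take 14 from left. Merged: [2, 5, 7, 14]
Compare 19 vs 14: take 14 from right. Merged: [2, 5, 7, 14, 14]
Compare 19 vs 23: take 19 from left. Merged: [2, 5, 7, 14, 14, 19]
Compare 25 vs 23: take 23 from right. Merged: [2, 5, 7, 14, 14, 19, 23]
Append remaining from left: [25]. Merged: [2, 5, 7, 14, 14, 19, 23, 25]

Final merged array: [2, 5, 7, 14, 14, 19, 23, 25]
Total comparisons: 7

The merged array is [2, 5, 7, 14, 14, 19, 23, 25], requiring 7 comparisons. The merge step runs in O(n) time where n is the total number of elements.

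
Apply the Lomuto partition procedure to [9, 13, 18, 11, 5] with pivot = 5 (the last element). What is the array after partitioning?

Lomuto partition with pivot = 5:

Initial array: [9, 13, 18, 11, 5]

arr[0]=9 > 5: no swap
arr[1]=13 > 5: no swap
arr[2]=18 > 5: no swap
arr[3]=11 > 5: no swap

Place pivot at position 0: [5, 13, 18, 11, 9]
Pivot position: 0

After partitioning with pivot 5, the array becomes [5, 13, 18, 11, 9]. The pivot is placed at index 0. All elements to the left of the pivot are <= 5, and all elements to the right are > 5.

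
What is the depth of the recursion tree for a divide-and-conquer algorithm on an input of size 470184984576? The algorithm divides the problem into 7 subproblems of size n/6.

For divide and conquer with division factor 6:

Problem sizes at each level:
Level 0: 470184984576
Level 1: 78364164096
Level 2: 13060694016
Level 3: 2176782336
Level 4: 362797056
Level 5: 60466176
Level 6: 10077696
Level 7: 1679616
Level 8: 279936
Level 9: 46656
Level 10: 7776
Level 11: 1296
Level 12: 216
Level 13: 36
Level 14: 6
Level 15: 1

The root is level 0 and the size-1 base case is level 15 (the tree spans levels 0 through 15, i.e. 16 levels counting the root), so the depth is the number of divisions: log_6(470184984576) = 15

The recursion tree depth is log_6(470184984576) = 15. At each level, the problem size is divided by 6, so it takes 15 divisions to reduce to a base case of size 1. The algorithm makes 7 recursive calls at each level.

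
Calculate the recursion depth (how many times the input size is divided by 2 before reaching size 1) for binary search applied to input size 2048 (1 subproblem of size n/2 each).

For divide and conquer with division factor 2:

Problem sizes at each level:
Level 0: 2048
Level 1: 1024
Level 2: 512
Level 3: 256
Level 4: 128
Level 5: 64
Level 6: 32
Level 7: 16
Level 8: 8
Level 9: 4
Level 10: 2
Level 11: 1

The root is level 0 and the size-1 base case is level 11 (the tree spans levels 0 through 11, i.e. 12 levels counting the root), so the depth is the number of divisions: log_2(2048) = 11

The recursion tree depth is log_2(2048) = 11. At each level, the problem size is divided by 2, so it takes 11 divisions to reduce to a base case of size 1. The algorithm makes 1 recursive call at each level.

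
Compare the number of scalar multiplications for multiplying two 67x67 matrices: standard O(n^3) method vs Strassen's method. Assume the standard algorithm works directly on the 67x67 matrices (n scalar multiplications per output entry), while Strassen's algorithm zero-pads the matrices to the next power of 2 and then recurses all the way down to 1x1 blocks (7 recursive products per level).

Matrix multiplication for 67x67 matrices:

Strassen's algorithm requires power-of-2 dimensions. Pad 67x67 to 128x128 (next power of 2).

Standard algorithm: 67^3 = 300763 multiplications
Strassen's algorithm: 7^(log2(128)) = 7^7 = 823543 multiplications
Difference: 300763 - 823543 = -522780 (Strassen uses MORE here due to padding overhead — for small or just-over-power-of-2 n, padding can outweigh the per-level savings)

Standard: 300763 multiplications (67^3). Strassen: 823543 multiplications (7^7, after padding to 128x128). Strassen reduces 8 recursive multiplications to 7 at each level.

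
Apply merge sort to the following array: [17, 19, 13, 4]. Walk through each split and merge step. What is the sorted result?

Merge sort trace:

Split: [17, 19, 13, 4] -> [17, 19] and [13, 4]
  Split: [17, 19] -> [17] and [19]
  Merge: [17] + [19] -> [17, 19]
  Split: [13, 4] -> [13] and [4]
  Merge: [13] + [4] -> [4, 13]
Merge: [17, 19] + [4, 13] -> [4, 13, 17, 19]

Final sorted array: [4, 13, 17, 19]

The merge sort proceeds by recursively splitting the array and merging sorted halves.
After all merges, the sorted array is [4, 13, 17, 19].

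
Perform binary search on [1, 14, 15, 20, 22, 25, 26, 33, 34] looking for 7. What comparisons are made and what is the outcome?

Binary search for 7 in [1, 14, 15, 20, 22, 25, 26, 33, 34]:

lo=0, hi=8, mid=4, arr[mid]=22 -> 22 > 7, search left half
lo=0, hi=3, mid=1, arr[mid]=14 -> 14 > 7, search left half
lo=0, hi=0, mid=0, arr[mid]=1 -> 1 < 7, search right half
lo=1 > hi=0, target 7 not found

Binary search determines that 7 is not in the array after 3 comparisons. The search space was exhausted without finding the target.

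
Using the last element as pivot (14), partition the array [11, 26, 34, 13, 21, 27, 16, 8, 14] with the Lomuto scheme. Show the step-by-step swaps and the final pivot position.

Lomuto partition with pivot = 14:

Initial array: [11, 26, 34, 13, 21, 27, 16, 8, 14]

arr[0]=11 <= 14: swap with position 0, array becomes [11, 26, 34, 13, 21, 27, 16, 8, 14]
arr[1]=26 > 14: no swap
arr[2]=34 > 14: no swap
arr[3]=13 <= 14: swap with position 1, array becomes [11, 13, 34, 26, 21, 27, 16, 8, 14]
arr[4]=21 > 14: no swap
arr[5]=27 > 14: no swap
arr[6]=16 > 14: no swap
arr[7]=8 <= 14: swap with position 2, array becomes [11, 13, 8, 26, 21, 27, 16, 34, 14]

Place pivot at position 3: [11, 13, 8, 14, 21, 27, 16, 34, 26]
Pivot position: 3

After partitioning with pivot 14, the array becomes [11, 13, 8, 14, 21, 27, 16, 34, 26]. The pivot is placed at index 3. All elements to the left of the pivot are <= 14, and all elements to the right are > 14.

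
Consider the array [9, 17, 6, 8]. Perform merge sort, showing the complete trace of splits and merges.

Merge sort trace:

Split: [9, 17, 6, 8] -> [9, 17] and [6, 8]
  Split: [9, 17] -> [9] and [17]
  Merge: [9] + [17] -> [9, 17]
  Split: [6, 8] -> [6] and [8]
  Merge: [6] + [8] -> [6, 8]
Merge: [9, 17] + [6, 8] -> [6, 8, 9, 17]

Final sorted array: [6, 8, 9, 17]

The merge sort proceeds by recursively splitting the array and merging sorted halves.
After all merges, the sorted array is [6, 8, 9, 17].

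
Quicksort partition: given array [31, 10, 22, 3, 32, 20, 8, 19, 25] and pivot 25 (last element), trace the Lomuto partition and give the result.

Lomuto partition with pivot = 25:

Initial array: [31, 10, 22, 3, 32, 20, 8, 19, 25]

arr[0]=31 > 25: no swap
arr[1]=10 <= 25: swap with position 0, array becomes [10, 31, 22, 3, 32, 20, 8, 19, 25]
arr[2]=22 <= 25: swap with position 1, array becomes [10, 22, 31, 3, 32, 20, 8, 19, 25]
arr[3]=3 <= 25: swap with position 2, array becomes [10, 22, 3, 31, 32, 20, 8, 19, 25]
arr[4]=32 > 25: no swap
arr[5]=20 <= 25: swap with position 3, array becomes [10, 22, 3, 20, 32, 31, 8, 19, 25]
arr[6]=8 <= 25: swap with position 4, array becomes [10, 22, 3, 20, 8, 31, 32, 19, 25]
arr[7]=19 <= 25: swap with position 5, array becomes [10, 22, 3, 20, 8, 19, 32, 31, 25]

Place pivot at position 6: [10, 22, 3, 20, 8, 19, 25, 31, 32]
Pivot position: 6

After partitioning with pivot 25, the array becomes [10, 22, 3, 20, 8, 19, 25, 31, 32]. The pivot is placed at index 6. All elements to the left of the pivot are <= 25, and all elements to the right are > 25.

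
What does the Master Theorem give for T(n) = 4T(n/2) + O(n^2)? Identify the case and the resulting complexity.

Master Theorem for T(n) = 4T(n/2) + O(n^2):

a = 4, b = 2, c = 2
log_b(a) = log_2(4) = 2.0000

Case 2: c = 2 = log_2(4) = 2.0000
T(n) = O(n^2 log n) = O(n^2 log n)

For T(n) = 4T(n/2) + O(n^2): log_2(4) = 2.0000. This is Case 2 of the Master Theorem (c = log_b(a), equal work at all levels), giving O(n^2 log n).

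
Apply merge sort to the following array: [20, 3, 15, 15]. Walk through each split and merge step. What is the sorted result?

Merge sort trace:

Split: [20, 3, 15, 15] -> [20, 3] and [15, 15]
  Split: [20, 3] -> [20] and [3]
  Merge: [20] + [3] -> [3, 20]
  Split: [15, 15] -> [15] and [15]
  Merge: [15] + [15] -> [15, 15]
Merge: [3, 20] + [15, 15] -> [3, 15, 15, 20]

Final sorted array: [3, 15, 15, 20]

The merge sort proceeds by recursively splitting the array and merging sorted halves.
After all merges, the sorted array is [3, 15, 15, 20].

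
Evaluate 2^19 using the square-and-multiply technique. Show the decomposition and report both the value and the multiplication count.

Computing 2^19 by squaring (build up from 2^1; each line after the first costs one multiplication):

2^1 = 2
2^2 = (2^1)^2 = 2^2 = 4
2^4 = (2^2)^2 = 4^2 = 16
2^8 = (2^4)^2 = 16^2 = 256
2^9 = 2 * 2^8 = 2 * 256 = 512
2^18 = (2^9)^2 = 512^2 = 262144
2^19 = 2 * 2^18 = 2 * 262144 = 524288

Result: 524288
Multiplications needed: 6 (6 lines after 2^1)

2^19 = 524288. Using exponentiation by squaring, this requires 6 multiplications. The key idea: if the exponent is even, square the half-power; if odd, multiply by the base once.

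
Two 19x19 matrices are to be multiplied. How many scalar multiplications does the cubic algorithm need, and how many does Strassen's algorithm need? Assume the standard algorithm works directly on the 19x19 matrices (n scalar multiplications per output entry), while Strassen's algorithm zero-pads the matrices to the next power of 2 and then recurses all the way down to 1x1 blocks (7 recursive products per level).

Matrix multiplication for 19x19 matrices:

Strassen's algorithm requires power-of-2 dimensions. Pad 19x19 to 32x32 (next power of 2).

Standard algorithm: 19^3 = 6859 multiplications
Strassen's algorithm: 7^(log2(32)) = 7^5 = 16807 multiplications
Difference: 6859 - 16807 = -9948 (Strassen uses MORE here due to padding overhead — for small or just-over-power-of-2 n, padding can outweigh the per-level savings)

Standard: 6859 multiplications (19^3). Strassen: 16807 multiplications (7^5, after padding to 32x32). Strassen reduces 8 recursive multiplications to 7 at each level.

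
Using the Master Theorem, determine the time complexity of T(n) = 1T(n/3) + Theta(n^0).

Master Theorem for T(n) = 1T(n/3) + O(n^0):

a = 1, b = 3, c = 0
log_b(a) = log_3(1) = 0.0000

Case 2: c = 0 = log_3(1) = 0.0000
T(n) = O(n^0 log n) = O(log n)

For T(n) = 1T(n/3) + O(n^0): log_3(1) = 0.0000. This is Case 2 of the Master Theorem (c = log_b(a), equal work at all levels), giving O(log n).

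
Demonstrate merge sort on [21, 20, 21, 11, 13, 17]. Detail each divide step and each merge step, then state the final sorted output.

Merge sort trace:

Split: [21, 20, 21, 11, 13, 17] -> [21, 20, 21] and [11, 13, 17]
  Split: [21, 20, 21] -> [21] and [20, 21]
    Split: [20, 21] -> [20] and [21]
    Merge: [20] + [21] -> [20, 21]
  Merge: [21] + [20, 21] -> [20, 21, 21]
  Split: [11, 13, 17] -> [11] and [13, 17]
    Split: [13, 17] -> [13] and [17]
    Merge: [13] + [17] -> [13, 17]
  Merge: [11] + [13, 17] -> [11, 13, 17]
Merge: [20, 21, 21] + [11, 13, 17] -> [11, 13, 17, 20, 21, 21]

Final sorted array: [11, 13, 17, 20, 21, 21]

The merge sort proceeds by recursively splitting the array and merging sorted halves.
After all merges, the sorted array is [11, 13, 17, 20, 21, 21].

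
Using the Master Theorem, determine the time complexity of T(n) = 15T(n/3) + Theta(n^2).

Master Theorem for T(n) = 15T(n/3) + O(n^2):

a = 15, b = 3, c = 2
log_b(a) = log_3(15) = 2.4650

Case 1: c = 2 < log_3(15) = 2.4650
T(n) = O(n^(log_3 15))

For T(n) = 15T(n/3) + O(n^2): log_3(15) = 2.4650. This is Case 1 of the Master Theorem (c < log_b(a), work dominated by leaves), giving O(n^(log_3 15)).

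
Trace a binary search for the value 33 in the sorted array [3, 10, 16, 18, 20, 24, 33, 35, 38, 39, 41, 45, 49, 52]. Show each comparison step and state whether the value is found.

Binary search for 33 in [3, 10, 16, 18, 20, 24, 33, 35, 38, 39, 41, 45, 49, 52]:

lo=0, hi=13, mid=6, arr[mid]=33 -> Found target at index 6!

Binary search finds 33 at index 6 after 1 comparisons. The search repeatedly halves the search space by comparing with the middle element.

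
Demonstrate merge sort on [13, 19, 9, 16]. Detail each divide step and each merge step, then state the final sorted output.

Merge sort trace:

Split: [13, 19, 9, 16] -> [13, 19] and [9, 16]
  Split: [13, 19] -> [13] and [19]
  Merge: [13] + [19] -> [13, 19]
  Split: [9, 16] -> [9] and [16]
  Merge: [9] + [16] -> [9, 16]
Merge: [13, 19] + [9, 16] -> [9, 13, 16, 19]

Final sorted array: [9, 13, 16, 19]

The merge sort proceeds by recursively splitting the array and merging sorted halves.
After all merges, the sorted array is [9, 13, 16, 19].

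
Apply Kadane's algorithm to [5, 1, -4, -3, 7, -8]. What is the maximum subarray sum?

Using Kadane's algorithm on [5, 1, -4, -3, 7, -8]:

Scanning through the array:
Position 1 (value 1): max_ending_here = 6, max_so_far = 6
Position 2 (value -4): max_ending_here = 2, max_so_far = 6
Position 3 (value -3): max_ending_here = -1, max_so_far = 6
Position 4 (value 7): max_ending_here = 7, max_so_far = 7
Position 5 (value -8): max_ending_here = -1, max_so_far = 7

Maximum subarray: [7]
Maximum sum: 7

The maximum subarray is [7] with sum 7. This subarray runs from index 4 to index 4.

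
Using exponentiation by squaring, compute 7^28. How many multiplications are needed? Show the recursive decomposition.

Computing 7^28 by squaring (build up from 7^1; each line after the first costs one multiplication):

7^1 = 7
7^2 = (7^1)^2 = 7^2 = 49
7^3 = 7 * 7^2 = 7 * 49 = 343
7^6 = (7^3)^2 = 343^2 = 117649
7^7 = 7 * 7^6 = 7 * 117649 = 823543
7^14 = (7^7)^2 = 823543^2 = 678223072849
7^28 = (7^14)^2 = 678223072849^2 = 459986536544739960976801

Result: 459986536544739960976801
Multiplications needed: 6 (6 lines after 7^1)

7^28 = 459986536544739960976801. Using exponentiation by squaring, this requires 6 multiplications. The key idea: if the exponent is even, square the half-power; if odd, multiply by the base once.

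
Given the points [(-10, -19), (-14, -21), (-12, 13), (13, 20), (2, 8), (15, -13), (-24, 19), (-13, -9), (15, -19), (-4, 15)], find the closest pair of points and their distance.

Computing all pairwise distances among 10 points:

d((-10, -19), (-14, -21)) = 4.4721 <-- minimum
d((-10, -19), (-12, 13)) = 32.0624
d((-10, -19), (13, 20)) = 45.2769
d((-10, -19), (2, 8)) = 29.5466
d((-10, -19), (15, -13)) = 25.7099
d((-10, -19), (-24, 19)) = 40.4969
d((-10, -19), (-13, -9)) = 10.4403
d((-10, -19), (15, -19)) = 25.0
d((-10, -19), (-4, 15)) = 34.5254
d((-14, -21), (-12, 13)) = 34.0588
d((-14, -21), (13, 20)) = 49.0918
d((-14, -21), (2, 8)) = 33.121
d((-14, -21), (15, -13)) = 30.0832
d((-14, -21), (-24, 19)) = 41.2311
d((-14, -21), (-13, -9)) = 12.0416
d((-14, -21), (15, -19)) = 29.0689
d((-14, -21), (-4, 15)) = 37.3631
d((-12, 13), (13, 20)) = 25.9615
d((-12, 13), (2, 8)) = 14.8661
d((-12, 13), (15, -13)) = 37.4833
d((-12, 13), (-24, 19)) = 13.4164
d((-12, 13), (-13, -9)) = 22.0227
d((-12, 13), (15, -19)) = 41.8688
d((-12, 13), (-4, 15)) = 8.2462
d((13, 20), (2, 8)) = 16.2788
d((13, 20), (15, -13)) = 33.0606
d((13, 20), (-24, 19)) = 37.0135
d((13, 20), (-13, -9)) = 38.9487
d((13, 20), (15, -19)) = 39.0512
d((13, 20), (-4, 15)) = 17.72
d((2, 8), (15, -13)) = 24.6982
d((2, 8), (-24, 19)) = 28.2312
d((2, 8), (-13, -9)) = 22.6716
d((2, 8), (15, -19)) = 29.9666
d((2, 8), (-4, 15)) = 9.2195
d((15, -13), (-24, 19)) = 50.448
d((15, -13), (-13, -9)) = 28.2843
d((15, -13), (15, -19)) = 6.0
d((15, -13), (-4, 15)) = 33.8378
d((-24, 19), (-13, -9)) = 30.0832
d((-24, 19), (15, -19)) = 54.4518
d((-24, 19), (-4, 15)) = 20.3961
d((-13, -9), (15, -19)) = 29.7321
d((-13, -9), (-4, 15)) = 25.632
d((15, -19), (-4, 15)) = 38.9487

Closest pair: (-10, -19) and (-14, -21) with distance 4.4721

The closest pair is (-10, -19) and (-14, -21) with Euclidean distance 4.4721. For 10 points, brute-force pairwise comparison is shown above. For large n, the divide-and-conquer algorithm (sort by x, recurse on halves, check the dividing strip) achieves O(n log n).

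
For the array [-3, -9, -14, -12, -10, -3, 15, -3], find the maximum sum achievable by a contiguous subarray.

Using Kadane's algorithm on [-3, -9, -14, -12, -10, -3, 15, -3]:

Scanning through the array:
Position 1 (value -9): max_ending_here = -9, max_so_far = -3
Position 2 (value -14): max_ending_here = -14, max_so_far = -3
Position 3 (value -12): max_ending_here = -12, max_so_far = -3
Position 4 (value -10): max_ending_here = -10, max_so_far = -3
Position 5 (value -3): max_ending_here = -3, max_so_far = -3
Position 6 (value 15): max_ending_here = 15, max_so_far = 15
Position 7 (value -3): max_ending_here = 12, max_so_far = 15

Maximum subarray: [15]
Maximum sum: 15

The maximum subarray is [15] with sum 15. This subarray runs from index 6 to index 6.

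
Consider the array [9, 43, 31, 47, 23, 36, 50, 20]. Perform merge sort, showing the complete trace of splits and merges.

Merge sort trace:

Split: [9, 43, 31, 47, 23, 36, 50, 20] -> [9, 43, 31, 47] and [23, 36, 50, 20]
  Split: [9, 43, 31, 47] -> [9, 43] and [31, 47]
    Split: [9, 43] -> [9] and [43]
    Merge: [9] + [43] -> [9, 43]
    Split: [31, 47] -> [31] and [47]
    Merge: [31] + [47] -> [31, 47]
  Merge: [9, 43] + [31, 47] -> [9, 31, 43, 47]
  Split: [23, 36, 50, 20] -> [23, 36] and [50, 20]
    Split: [23, 36] -> [23] and [36]
    Merge: [23] + [36] -> [23, 36]
    Split: [50, 20] -> [50] and [20]
    Merge: [50] + [20] -> [20, 50]
  Merge: [23, 36] + [20, 50] -> [20, 23, 36, 50]
Merge: [9, 31, 43, 47] + [20, 23, 36, 50] -> [9, 20, 23, 31, 36, 43, 47, 50]

Final sorted array: [9, 20, 23, 31, 36, 43, 47, 50]

The merge sort proceeds by recursively splitting the array and merging sorted halves.
After all merges, the sorted array is [9, 20, 23, 31, 36, 43, 47, 50].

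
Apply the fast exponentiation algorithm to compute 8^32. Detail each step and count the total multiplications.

Computing 8^32 by squaring (build up from 8^1; each line after the first costs one multiplication):

8^1 = 8
8^2 = (8^1)^2 = 8^2 = 64
8^4 = (8^2)^2 = 64^2 = 4096
8^8 = (8^4)^2 = 4096^2 = 16777216
8^16 = (8^8)^2 = 16777216^2 = 281474976710656
8^32 = (8^16)^2 = 281474976710656^2 = 79228162514264337593543950336

Result: 79228162514264337593543950336
Multiplications needed: 5 (5 lines after 8^1)

8^32 = 79228162514264337593543950336. Using exponentiation by squaring, this requires 5 multiplications. The key idea: if the exponent is even, square the half-power; if odd, multiply by the base once.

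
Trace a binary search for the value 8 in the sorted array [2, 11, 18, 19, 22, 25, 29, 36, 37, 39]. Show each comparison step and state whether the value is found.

Binary search for 8 in [2, 11, 18, 19, 22, 25, 29, 36, 37, 39]:

lo=0, hi=9, mid=4, arr[mid]=22 -> 22 > 8, search left half
lo=0, hi=3, mid=1, arr[mid]=11 -> 11 > 8, search left half
lo=0, hi=0, mid=0, arr[mid]=2 -> 2 < 8, search right half
lo=1 > hi=0, target 8 not found

Binary search determines that 8 is not in the array after 3 comparisons. The search space was exhausted without finding the target.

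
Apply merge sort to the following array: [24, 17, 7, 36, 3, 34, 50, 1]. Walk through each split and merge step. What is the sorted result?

Merge sort trace:

Split: [24, 17, 7, 36, 3, 34, 50, 1] -> [24, 17, 7, 36] and [3, 34, 50, 1]
  Split: [24, 17, 7, 36] -> [24, 17] and [7, 36]
    Split: [24, 17] -> [24] and [17]
    Merge: [24] + [17] -> [17, 24]
    Split: [7, 36] -> [7] and [36]
    Merge: [7] + [36] -> [7, 36]
  Merge: [17, 24] + [7, 36] -> [7, 17, 24, 36]
  Split: [3, 34, 50, 1] -> [3, 34] and [50, 1]
    Split: [3, 34] -> [3] and [34]
    Merge: [3] + [34] -> [3, 34]
    Split: [50, 1] -> [50] and [1]
    Merge: [50] + [1] -> [1, 50]
  Merge: [3, 34] + [1, 50] -> [1, 3, 34, 50]
Merge: [7, 17, 24, 36] + [1, 3, 34, 50] -> [1, 3, 7, 17, 24, 34, 36, 50]

Final sorted array: [1, 3, 7, 17, 24, 34, 36, 50]

The merge sort proceeds by recursively splitting the array and merging sorted halves.
After all merges, the sorted array is [1, 3, 7, 17, 24, 34, 36, 50].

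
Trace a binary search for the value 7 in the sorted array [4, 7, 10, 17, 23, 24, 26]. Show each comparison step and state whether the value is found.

Binary search for 7 in [4, 7, 10, 17, 23, 24, 26]:

lo=0, hi=6, mid=3, arr[mid]=17 -> 17 > 7, search left half
lo=0, hi=2, mid=1, arr[mid]=7 -> Found target at index 1!

Binary search finds 7 at index 1 after 2 comparisons. The search repeatedly halves the search space by comparing with the middle element.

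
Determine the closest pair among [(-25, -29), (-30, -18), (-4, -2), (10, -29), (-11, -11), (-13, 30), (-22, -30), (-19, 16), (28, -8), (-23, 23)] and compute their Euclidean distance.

Computing all pairwise distances among 10 points:

d((-25, -29), (-30, -18)) = 12.083
d((-25, -29), (-4, -2)) = 34.2053
d((-25, -29), (10, -29)) = 35.0
d((-25, -29), (-11, -11)) = 22.8035
d((-25, -29), (-13, 30)) = 60.208
d((-25, -29), (-22, -30)) = 3.1623 <-- minimum
d((-25, -29), (-19, 16)) = 45.3982
d((-25, -29), (28, -8)) = 57.0088
d((-25, -29), (-23, 23)) = 52.0384
d((-30, -18), (-4, -2)) = 30.5287
d((-30, -18), (10, -29)) = 41.4849
d((-30, -18), (-11, -11)) = 20.2485
d((-30, -18), (-13, 30)) = 50.9215
d((-30, -18), (-22, -30)) = 14.4222
d((-30, -18), (-19, 16)) = 35.7351
d((-30, -18), (28, -8)) = 58.8558
d((-30, -18), (-23, 23)) = 41.5933
d((-4, -2), (10, -29)) = 30.4138
d((-4, -2), (-11, -11)) = 11.4018
d((-4, -2), (-13, 30)) = 33.2415
d((-4, -2), (-22, -30)) = 33.2866
d((-4, -2), (-19, 16)) = 23.4307
d((-4, -2), (28, -8)) = 32.5576
d((-4, -2), (-23, 23)) = 31.4006
d((10, -29), (-11, -11)) = 27.6586
d((10, -29), (-13, 30)) = 63.3246
d((10, -29), (-22, -30)) = 32.0156
d((10, -29), (-19, 16)) = 53.535
d((10, -29), (28, -8)) = 27.6586
d((10, -29), (-23, 23)) = 61.5873
d((-11, -11), (-13, 30)) = 41.0488
d((-11, -11), (-22, -30)) = 21.9545
d((-11, -11), (-19, 16)) = 28.1603
d((-11, -11), (28, -8)) = 39.1152
d((-11, -11), (-23, 23)) = 36.0555
d((-13, 30), (-22, -30)) = 60.6712
d((-13, 30), (-19, 16)) = 15.2315
d((-13, 30), (28, -8)) = 55.9017
d((-13, 30), (-23, 23)) = 12.2066
d((-22, -30), (-19, 16)) = 46.0977
d((-22, -30), (28, -8)) = 54.626
d((-22, -30), (-23, 23)) = 53.0094
d((-19, 16), (28, -8)) = 52.7731
d((-19, 16), (-23, 23)) = 8.0623
d((28, -8), (-23, 23)) = 59.6825

Closest pair: (-25, -29) and (-22, -30) with distance 3.1623

The closest pair is (-25, -29) and (-22, -30) with Euclidean distance 3.1623. For 10 points, brute-force pairwise comparison is shown above. For large n, the divide-and-conquer algorithm (sort by x, recurse on halves, check the dividing strip) achieves O(n log n).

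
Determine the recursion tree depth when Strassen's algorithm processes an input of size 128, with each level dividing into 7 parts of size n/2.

For divide and conquer with division factor 2:

Problem sizes at each level:
Level 0: 128
Level 1: 64
Level 2: 32
Level 3: 16
Level 4: 8
Level 5: 4
Level 6: 2
Level 7: 1

The root is level 0 and the size-1 base case is level 7 (the tree spans levels 0 through 7, i.e. 8 levels counting the root), so the depth is the number of divisions: log_2(128) = 7

The recursion tree depth is log_2(128) = 7. At each level, the problem size is divided by 2, so it takes 7 divisions to reduce to a base case of size 1. The algorithm makes 7 recursive calls at each level.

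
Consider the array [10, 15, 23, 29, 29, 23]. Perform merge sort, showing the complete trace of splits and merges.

Merge sort trace:

Split: [10, 15, 23, 29, 29, 23] -> [10, 15, 23] and [29, 29, 23]
  Split: [10, 15, 23] -> [10] and [15, 23]
    Split: [15, 23] -> [15] and [23]
    Merge: [15] + [23] -> [15, 23]
  Merge: [10] + [15, 23] -> [10, 15, 23]
  Split: [29, 29, 23] -> [29] and [29, 23]
    Split: [29, 23] -> [29] and [23]
    Merge: [29] + [23] -> [23, 29]
  Merge: [29] + [23, 29] -> [23, 29, 29]
Merge: [10, 15, 23] + [23, 29, 29] -> [10, 15, 23, 23, 29, 29]

Final sorted array: [10, 15, 23, 23, 29, 29]

The merge sort proceeds by recursively splitting the array and merging sorted halves.
After all merges, the sorted array is [10, 15, 23, 23, 29, 29].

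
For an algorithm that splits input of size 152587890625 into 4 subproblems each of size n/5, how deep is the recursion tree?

For divide and conquer with division factor 5:

Problem sizes at each level:
Level 0: 152587890625
Level 1: 30517578125
Level 2: 6103515625
Level 3: 1220703125
Level 4: 244140625
Level 5: 48828125
Level 6: 9765625
Level 7: 1953125
Level 8: 390625
Level 9: 78125
Level 10: 15625
Level 11: 3125
Level 12: 625
Level 13: 125
Level 14: 25
Level 15: 5
Level 16: 1

The root is level 0 and the size-1 base case is level 16 (the tree spans levels 0 through 16, i.e. 17 levels counting the root), so the depth is the number of divisions: log_5(152587890625) = 16

The recursion tree depth is log_5(152587890625) = 16. At each level, the problem size is divided by 5, so it takes 16 divisions to reduce to a base case of size 1. The algorithm makes 4 recursive calls at each level.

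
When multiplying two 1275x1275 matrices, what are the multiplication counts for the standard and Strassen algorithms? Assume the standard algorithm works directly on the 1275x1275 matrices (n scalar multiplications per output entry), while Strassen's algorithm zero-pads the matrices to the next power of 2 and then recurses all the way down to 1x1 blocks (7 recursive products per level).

Matrix multiplication for 1275x1275 matrices:

Strassen's algorithm requires power-of-2 dimensions. Pad 1275x1275 to 2048x2048 (next power of 2).

Standard algorithm: 1275^3 = 2072671875 multiplications
Strassen's algorithm: 7^(log2(2048)) = 7^11 = 1977326743 multiplications
Savings: 2072671875 - 1977326743 = 95345132 multiplications

Standard: 2072671875 multiplications (1275^3). Strassen: 1977326743 multiplications (7^11, after padding to 2048x2048). Strassen reduces 8 recursive multiplications to 7 at each level.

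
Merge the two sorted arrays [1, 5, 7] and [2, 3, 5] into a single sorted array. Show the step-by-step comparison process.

Merging process:

Compare 1 vs 2: take 1 from left. Merged: [1]
Compare 5 vs 2: take 2 from right. Merged: [1, 2]
Compare 5 vs 3: take 3 from right. Merged: [1, 2, 3]
Compare 5 vs 5: take 5 from left. Merged: [1, 2, 3, 5]
Compare 7 vs 5: take 5 from right. Merged: [1, 2, 3, 5, 5]
Append remaining from left: [7]. Merged: [1, 2, 3, 5, 5, 7]

Final merged array: [1, 2, 3, 5, 5, 7]
Total comparisons: 5

The merged array is [1, 2, 3, 5, 5, 7], requiring 5 comparisons. The merge step runs in O(n) time where n is the total number of elements.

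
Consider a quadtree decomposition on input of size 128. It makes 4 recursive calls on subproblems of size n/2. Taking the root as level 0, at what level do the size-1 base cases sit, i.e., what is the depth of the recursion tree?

For divide and conquer with division factor 2:

Problem sizes at each level:
Level 0: 128
Level 1: 64
Level 2: 32
Level 3: 16
Level 4: 8
Level 5: 4
Level 6: 2
Level 7: 1

The root is level 0 and the size-1 base case is level 7 (the tree spans levels 0 through 7, i.e. 8 levels counting the root), so the depth is the number of divisions: log_2(128) = 7

The recursion tree depth is log_2(128) = 7. At each level, the problem size is divided by 2, so it takes 7 divisions to reduce to a base case of size 1. The algorithm makes 4 recursive calls at each level.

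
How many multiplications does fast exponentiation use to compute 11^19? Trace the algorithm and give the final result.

Computing 11^19 by squaring (build up from 11^1; each line after the first costs one multiplication):

11^1 = 11
11^2 = (11^1)^2 = 11^2 = 121
11^4 = (11^2)^2 = 121^2 = 14641
11^8 = (11^4)^2 = 14641^2 = 214358881
11^9 = 11 * 11^8 = 11 * 214358881 = 2357947691
11^18 = (11^9)^2 = 2357947691^2 = 5559917313492231481
11^19 = 11 * 11^18 = 11 * 5559917313492231481 = 61159090448414546291

Result: 61159090448414546291
Multiplications needed: 6 (6 lines after 11^1)

11^19 = 61159090448414546291. Using exponentiation by squaring, this requires 6 multiplications. The key idea: if the exponent is even, square the half-power; if odd, multiply by the base once.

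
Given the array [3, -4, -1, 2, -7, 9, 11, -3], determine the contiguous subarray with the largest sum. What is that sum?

Using Kadane's algorithm on [3, -4, -1, 2, -7, 9, 11, -3]:

Scanning through the array:
Position 1 (value -4): max_ending_here = -1, max_so_far = 3
Position 2 (value -1): max_ending_here = -1, max_so_far = 3
Position 3 (value 2): max_ending_here = 2, max_so_far = 3
Position 4 (value -7): max_ending_here = -5, max_so_far = 3
Position 5 (value 9): max_ending_here = 9, max_so_far = 9
Position 6 (value 11): max_ending_here = 20, max_so_far = 20
Position 7 (value -3): max_ending_here = 17, max_so_far = 20

Maximum subarray: [9, 11]
Maximum sum: 20

The maximum subarray is [9, 11] with sum 20. This subarray runs from index 5 to index 6.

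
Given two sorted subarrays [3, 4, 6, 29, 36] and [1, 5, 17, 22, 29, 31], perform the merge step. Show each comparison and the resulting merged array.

Merging process:

Compare 3 vs 1: take 1 from right. Merged: [1]
Compare 3 vs 5: take 3 from left. Merged: [1, 3]
Compare 4 vs 5: take 4 from left. Merged: [1, 3, 4]
Compare 6 vs 5: take 5 from right. Merged: [1, 3, 4, 5]
Compare 6 vs 17: take 6 from left. Merged: [1, 3, 4, 5, 6]
Compare 29 vs 17: take 17 from right. Merged: [1, 3, 4, 5, 6, 17]
Compare 29 vs 22: take 22 from right. Merged: [1, 3, 4, 5, 6, 17, 22]
Compare 29 vs 29: take 29 from left. Merged: [1, 3, 4, 5, 6, 17, 22, 29]
Compare 36 vs 29: take 29 from right. Merged: [1, 3, 4, 5, 6, 17, 22, 29, 29]
Compare 36 vs 31: take 31 from right. Merged: [1, 3, 4, 5, 6, 17, 22, 29, 29, 31]
Append remaining from left: [36]. Merged: [1, 3, 4, 5, 6, 17, 22, 29, 29, 31, 36]

Final merged array: [1, 3, 4, 5, 6, 17, 22, 29, 29, 31, 36]
Total comparisons: 10

The merged array is [1, 3, 4, 5, 6, 17, 22, 29, 29, 31, 36], requiring 10 comparisons. The merge step runs in O(n) time where n is the total number of elements.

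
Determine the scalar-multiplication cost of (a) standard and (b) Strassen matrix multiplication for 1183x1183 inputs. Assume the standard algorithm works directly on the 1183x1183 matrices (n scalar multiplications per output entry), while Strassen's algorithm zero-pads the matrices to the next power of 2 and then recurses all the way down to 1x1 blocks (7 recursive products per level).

Matrix multiplication for 1183x1183 matrices:

Strassen's algorithm requires power-of-2 dimensions. Pad 1183x1183 to 2048x2048 (next power of 2).

Standard algorithm: 1183^3 = 1655595487 multiplications
Strassen's algorithm: 7^(log2(2048)) = 7^11 = 1977326743 multiplications
Difference: 1655595487 - 1977326743 = -321731256 (Strassen uses MORE here due to padding overhead — for small or just-over-power-of-2 n, padding can outweigh the per-level savings)

Standard: 1655595487 multiplications (1183^3). Strassen: 1977326743 multiplications (7^11, after padding to 2048x2048). Strassen reduces 8 recursive multiplications to 7 at each level.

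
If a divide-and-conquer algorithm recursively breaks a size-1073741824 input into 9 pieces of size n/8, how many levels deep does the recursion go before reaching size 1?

For divide and conquer with division factor 8:

Problem sizes at each level:
Level 0: 1073741824
Level 1: 134217728
Level 2: 16777216
Level 3: 2097152
Level 4: 262144
Level 5: 32768
Level 6: 4096
Level 7: 512
Level 8: 64
Level 9: 8
Level 10: 1

The root is level 0 and the size-1 base case is level 10 (the tree spans levels 0 through 10, i.e. 11 levels counting the root), so the depth is the number of divisions: log_8(1073741824) = 10

The recursion tree depth is log_8(1073741824) = 10. At each level, the problem size is divided by 8, so it takes 10 divisions to reduce to a base case of size 1. The algorithm makes 9 recursive calls at each level.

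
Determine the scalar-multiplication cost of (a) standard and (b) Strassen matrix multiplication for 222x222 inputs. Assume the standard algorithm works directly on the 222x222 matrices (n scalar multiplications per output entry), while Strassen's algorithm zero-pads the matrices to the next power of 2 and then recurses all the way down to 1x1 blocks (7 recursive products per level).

Matrix multiplication for 222x222 matrices:

Strassen's algorithm requires power-of-2 dimensions. Pad 222x222 to 256x256 (next power of 2).

Standard algorithm: 222^3 = 10941048 multiplications
Strassen's algorithm: 7^(log2(256)) = 7^8 = 5764801 multiplications
Savings: 10941048 - 5764801 = 5176247 multiplications

Standard: 10941048 multiplications (222^3). Strassen: 5764801 multiplications (7^8, after padding to 256x256). Strassen reduces 8 recursive multiplications to 7 at each level.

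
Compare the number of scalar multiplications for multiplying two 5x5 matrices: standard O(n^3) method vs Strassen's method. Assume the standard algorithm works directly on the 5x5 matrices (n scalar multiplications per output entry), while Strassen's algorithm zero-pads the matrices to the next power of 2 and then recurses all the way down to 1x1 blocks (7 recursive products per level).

Matrix multiplication for 5x5 matrices:

Strassen's algorithm requires power-of-2 dimensions. Pad 5x5 to 8x8 (next power of 2).

Standard algorithm: 5^3 = 125 multiplications
Strassen's algorithm: 7^(log2(8)) = 7^3 = 343 multiplications
Difference: 125 - 343 = -218 (Strassen uses MORE here due to padding overhead — for small or just-over-power-of-2 n, padding can outweigh the per-level savings)

Standard: 125 multiplications (5^3). Strassen: 343 multiplications (7^3, after padding to 8x8). Strassen reduces 8 recursive multiplications to 7 at each level.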